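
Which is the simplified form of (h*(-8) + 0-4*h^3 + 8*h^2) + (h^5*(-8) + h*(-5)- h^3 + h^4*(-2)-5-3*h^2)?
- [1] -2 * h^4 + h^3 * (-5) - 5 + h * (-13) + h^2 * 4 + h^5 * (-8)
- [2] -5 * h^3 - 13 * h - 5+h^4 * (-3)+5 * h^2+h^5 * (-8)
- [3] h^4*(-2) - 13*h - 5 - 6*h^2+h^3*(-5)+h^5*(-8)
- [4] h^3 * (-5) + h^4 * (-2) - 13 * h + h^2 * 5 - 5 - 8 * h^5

Adding the polynomials and combining like terms:
(h*(-8) + 0 - 4*h^3 + 8*h^2) + (h^5*(-8) + h*(-5) - h^3 + h^4*(-2) - 5 - 3*h^2)
= h^3 * (-5) + h^4 * (-2) - 13 * h + h^2 * 5 - 5 - 8 * h^5
4) h^3 * (-5) + h^4 * (-2) - 13 * h + h^2 * 5 - 5 - 8 * h^5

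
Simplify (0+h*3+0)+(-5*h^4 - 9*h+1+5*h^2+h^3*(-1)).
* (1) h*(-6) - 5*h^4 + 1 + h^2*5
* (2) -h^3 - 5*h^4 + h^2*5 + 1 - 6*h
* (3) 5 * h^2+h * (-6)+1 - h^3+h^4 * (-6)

Adding the polynomials and combining like terms:
(0 + h*3 + 0) + (-5*h^4 - 9*h + 1 + 5*h^2 + h^3*(-1))
= -h^3 - 5*h^4 + h^2*5 + 1 - 6*h
2) -h^3 - 5*h^4 + h^2*5 + 1 - 6*h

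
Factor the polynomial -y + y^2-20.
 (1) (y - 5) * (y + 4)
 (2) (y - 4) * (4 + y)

We need to factor -y + y^2-20.
The factored form is (y - 5) * (y + 4).
1) (y - 5) * (y + 4)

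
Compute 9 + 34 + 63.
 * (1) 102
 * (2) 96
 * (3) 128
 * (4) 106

First: 9 + 34 = 43
Then: 43 + 63 = 106
4) 106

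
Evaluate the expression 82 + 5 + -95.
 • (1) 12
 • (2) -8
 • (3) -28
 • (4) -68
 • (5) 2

First: 82 + 5 = 87
Then: 87 + -95 = -8
2) -8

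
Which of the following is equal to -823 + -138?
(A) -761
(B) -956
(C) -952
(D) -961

-823 + -138 = -961
D) -961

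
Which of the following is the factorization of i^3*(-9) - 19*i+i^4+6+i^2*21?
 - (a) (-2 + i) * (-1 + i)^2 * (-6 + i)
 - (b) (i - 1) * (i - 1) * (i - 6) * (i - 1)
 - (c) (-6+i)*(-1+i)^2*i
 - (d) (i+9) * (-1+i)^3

We need to factor i^3*(-9) - 19*i+i^4+6+i^2*21.
The factored form is (i - 1) * (i - 1) * (i - 6) * (i - 1).
b) (i - 1) * (i - 1) * (i - 6) * (i - 1)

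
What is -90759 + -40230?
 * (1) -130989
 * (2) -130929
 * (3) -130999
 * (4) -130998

-90759 + -40230 = -130989
1) -130989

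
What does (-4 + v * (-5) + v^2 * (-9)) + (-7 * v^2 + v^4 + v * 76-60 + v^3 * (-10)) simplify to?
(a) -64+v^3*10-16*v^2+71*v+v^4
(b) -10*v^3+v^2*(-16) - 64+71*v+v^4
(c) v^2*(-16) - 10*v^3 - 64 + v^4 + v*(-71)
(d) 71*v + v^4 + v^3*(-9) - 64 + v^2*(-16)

Adding the polynomials and combining like terms:
(-4 + v*(-5) + v^2*(-9)) + (-7*v^2 + v^4 + v*76 - 60 + v^3*(-10))
= -10*v^3+v^2*(-16) - 64+71*v+v^4
b) -10*v^3+v^2*(-16) - 64+71*v+v^4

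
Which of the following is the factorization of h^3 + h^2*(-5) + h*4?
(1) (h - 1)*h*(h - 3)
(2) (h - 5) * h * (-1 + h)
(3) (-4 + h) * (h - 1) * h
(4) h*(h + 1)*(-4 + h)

We need to factor h^3 + h^2*(-5) + h*4.
The factored form is (-4 + h) * (h - 1) * h.
3) (-4 + h) * (h - 1) * h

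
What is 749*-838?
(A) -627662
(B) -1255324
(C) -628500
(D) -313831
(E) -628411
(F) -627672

749 * -838 = -627662
A) -627662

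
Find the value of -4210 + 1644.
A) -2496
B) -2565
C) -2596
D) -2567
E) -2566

-4210 + 1644 = -2566
E) -2566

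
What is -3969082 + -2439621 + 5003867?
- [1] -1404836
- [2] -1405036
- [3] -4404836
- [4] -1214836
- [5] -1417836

First: -3969082 + -2439621 = -6408703
Then: -6408703 + 5003867 = -1404836
1) -1404836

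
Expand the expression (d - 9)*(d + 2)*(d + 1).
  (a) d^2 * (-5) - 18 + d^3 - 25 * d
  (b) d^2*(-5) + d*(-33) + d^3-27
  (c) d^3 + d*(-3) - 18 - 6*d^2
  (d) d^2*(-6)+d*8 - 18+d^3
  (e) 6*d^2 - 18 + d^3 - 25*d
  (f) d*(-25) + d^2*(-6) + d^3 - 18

Expanding (d - 9)*(d + 2)*(d + 1):
= d*(-25) + d^2*(-6) + d^3 - 18
f) d*(-25) + d^2*(-6) + d^3 - 18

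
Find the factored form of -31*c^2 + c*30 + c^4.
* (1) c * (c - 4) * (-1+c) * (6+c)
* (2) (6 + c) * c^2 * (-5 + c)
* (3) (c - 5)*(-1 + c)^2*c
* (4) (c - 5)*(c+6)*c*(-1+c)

We need to factor -31*c^2 + c*30 + c^4.
The factored form is (c - 5)*(c+6)*c*(-1+c).
4) (c - 5)*(c+6)*c*(-1+c)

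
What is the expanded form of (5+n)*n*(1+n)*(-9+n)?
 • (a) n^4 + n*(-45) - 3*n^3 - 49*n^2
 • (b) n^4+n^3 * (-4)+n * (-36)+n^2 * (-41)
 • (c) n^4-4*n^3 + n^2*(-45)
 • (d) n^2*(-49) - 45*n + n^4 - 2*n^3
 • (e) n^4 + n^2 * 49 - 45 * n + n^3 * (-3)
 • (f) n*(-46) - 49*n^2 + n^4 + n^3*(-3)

Expanding (5+n)*n*(1+n)*(-9+n):
= n^4 + n*(-45) - 3*n^3 - 49*n^2
a) n^4 + n*(-45) - 3*n^3 - 49*n^2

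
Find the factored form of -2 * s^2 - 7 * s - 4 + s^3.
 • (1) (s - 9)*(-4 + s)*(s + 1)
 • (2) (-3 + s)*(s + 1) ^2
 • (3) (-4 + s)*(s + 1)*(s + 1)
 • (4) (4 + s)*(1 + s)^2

We need to factor -2 * s^2 - 7 * s - 4 + s^3.
The factored form is (-4 + s)*(s + 1)*(s + 1).
3) (-4 + s)*(s + 1)*(s + 1)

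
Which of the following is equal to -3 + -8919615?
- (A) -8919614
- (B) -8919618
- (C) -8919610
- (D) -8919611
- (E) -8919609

-3 + -8919615 = -8919618
B) -8919618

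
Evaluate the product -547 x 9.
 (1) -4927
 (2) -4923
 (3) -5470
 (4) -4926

-547 * 9 = -4923
2) -4923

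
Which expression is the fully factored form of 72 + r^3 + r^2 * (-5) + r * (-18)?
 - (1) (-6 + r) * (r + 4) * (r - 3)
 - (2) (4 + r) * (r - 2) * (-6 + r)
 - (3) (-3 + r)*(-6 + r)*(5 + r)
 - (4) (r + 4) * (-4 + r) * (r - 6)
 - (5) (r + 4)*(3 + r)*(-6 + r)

We need to factor 72 + r^3 + r^2 * (-5) + r * (-18).
The factored form is (-6 + r) * (r + 4) * (r - 3).
1) (-6 + r) * (r + 4) * (r - 3)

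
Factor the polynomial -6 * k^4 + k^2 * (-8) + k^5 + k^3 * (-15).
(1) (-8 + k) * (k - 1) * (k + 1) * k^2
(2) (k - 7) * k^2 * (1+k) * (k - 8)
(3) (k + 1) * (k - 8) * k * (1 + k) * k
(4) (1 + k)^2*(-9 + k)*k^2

We need to factor -6 * k^4 + k^2 * (-8) + k^5 + k^3 * (-15).
The factored form is (k + 1) * (k - 8) * k * (1 + k) * k.
3) (k + 1) * (k - 8) * k * (1 + k) * k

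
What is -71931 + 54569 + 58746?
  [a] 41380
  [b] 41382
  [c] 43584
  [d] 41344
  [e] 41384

First: -71931 + 54569 = -17362
Then: -17362 + 58746 = 41384
e) 41384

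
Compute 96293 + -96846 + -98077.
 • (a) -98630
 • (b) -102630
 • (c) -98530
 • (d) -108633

First: 96293 + -96846 = -553
Then: -553 + -98077 = -98630
a) -98630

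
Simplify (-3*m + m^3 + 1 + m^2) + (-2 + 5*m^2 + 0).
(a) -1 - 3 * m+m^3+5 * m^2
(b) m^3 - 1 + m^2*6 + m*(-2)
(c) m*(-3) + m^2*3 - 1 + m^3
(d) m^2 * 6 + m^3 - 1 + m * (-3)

Adding the polynomials and combining like terms:
(-3*m + m^3 + 1 + m^2) + (-2 + 5*m^2 + 0)
= m^2 * 6 + m^3 - 1 + m * (-3)
d) m^2 * 6 + m^3 - 1 + m * (-3)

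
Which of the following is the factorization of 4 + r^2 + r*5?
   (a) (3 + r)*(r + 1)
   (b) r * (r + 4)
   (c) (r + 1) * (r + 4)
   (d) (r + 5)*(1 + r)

We need to factor 4 + r^2 + r*5.
The factored form is (r + 1) * (r + 4).
c) (r + 1) * (r + 4)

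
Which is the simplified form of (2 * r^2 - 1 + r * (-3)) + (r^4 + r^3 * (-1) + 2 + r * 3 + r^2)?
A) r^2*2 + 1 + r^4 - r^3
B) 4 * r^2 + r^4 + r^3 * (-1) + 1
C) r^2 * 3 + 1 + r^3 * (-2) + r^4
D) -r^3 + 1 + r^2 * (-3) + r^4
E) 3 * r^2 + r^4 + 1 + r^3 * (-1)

Adding the polynomials and combining like terms:
(2*r^2 - 1 + r*(-3)) + (r^4 + r^3*(-1) + 2 + r*3 + r^2)
= 3 * r^2 + r^4 + 1 + r^3 * (-1)
E) 3 * r^2 + r^4 + 1 + r^3 * (-1)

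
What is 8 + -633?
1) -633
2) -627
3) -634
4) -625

8 + -633 = -625
4) -625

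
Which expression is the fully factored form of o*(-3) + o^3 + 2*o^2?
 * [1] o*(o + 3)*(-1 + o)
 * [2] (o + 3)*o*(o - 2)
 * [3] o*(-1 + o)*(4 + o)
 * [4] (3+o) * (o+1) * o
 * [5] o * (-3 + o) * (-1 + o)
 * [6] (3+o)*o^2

We need to factor o*(-3) + o^3 + 2*o^2.
The factored form is o*(o + 3)*(-1 + o).
1) o*(o + 3)*(-1 + o)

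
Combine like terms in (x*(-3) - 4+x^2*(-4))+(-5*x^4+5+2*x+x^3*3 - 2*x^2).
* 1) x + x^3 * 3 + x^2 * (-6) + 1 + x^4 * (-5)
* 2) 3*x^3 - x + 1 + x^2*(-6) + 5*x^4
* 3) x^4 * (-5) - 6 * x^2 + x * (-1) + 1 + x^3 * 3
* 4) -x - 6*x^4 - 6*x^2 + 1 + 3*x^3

Adding the polynomials and combining like terms:
(x*(-3) - 4 + x^2*(-4)) + (-5*x^4 + 5 + 2*x + x^3*3 - 2*x^2)
= x^4 * (-5) - 6 * x^2 + x * (-1) + 1 + x^3 * 3
3) x^4 * (-5) - 6 * x^2 + x * (-1) + 1 + x^3 * 3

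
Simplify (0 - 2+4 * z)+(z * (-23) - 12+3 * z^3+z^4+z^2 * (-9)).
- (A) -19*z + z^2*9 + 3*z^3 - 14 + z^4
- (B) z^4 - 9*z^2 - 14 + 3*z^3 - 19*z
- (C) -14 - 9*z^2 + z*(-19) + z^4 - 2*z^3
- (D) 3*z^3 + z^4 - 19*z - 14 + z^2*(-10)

Adding the polynomials and combining like terms:
(0 - 2 + 4*z) + (z*(-23) - 12 + 3*z^3 + z^4 + z^2*(-9))
= z^4 - 9*z^2 - 14 + 3*z^3 - 19*z
B) z^4 - 9*z^2 - 14 + 3*z^3 - 19*z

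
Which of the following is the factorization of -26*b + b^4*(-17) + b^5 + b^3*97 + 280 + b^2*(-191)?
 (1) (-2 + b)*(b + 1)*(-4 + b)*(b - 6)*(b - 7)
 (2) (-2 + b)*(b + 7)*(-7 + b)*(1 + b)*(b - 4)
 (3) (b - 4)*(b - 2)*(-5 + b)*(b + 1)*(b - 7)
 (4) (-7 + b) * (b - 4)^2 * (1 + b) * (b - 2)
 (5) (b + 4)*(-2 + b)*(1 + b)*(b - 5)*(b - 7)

We need to factor -26*b + b^4*(-17) + b^5 + b^3*97 + 280 + b^2*(-191).
The factored form is (b - 4)*(b - 2)*(-5 + b)*(b + 1)*(b - 7).
3) (b - 4)*(b - 2)*(-5 + b)*(b + 1)*(b - 7)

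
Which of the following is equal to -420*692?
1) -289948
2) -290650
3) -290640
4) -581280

-420 * 692 = -290640
3) -290640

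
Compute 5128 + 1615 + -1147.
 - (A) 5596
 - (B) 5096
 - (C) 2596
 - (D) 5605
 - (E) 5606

First: 5128 + 1615 = 6743
Then: 6743 + -1147 = 5596
A) 5596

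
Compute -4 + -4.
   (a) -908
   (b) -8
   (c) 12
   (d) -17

-4 + -4 = -8
b) -8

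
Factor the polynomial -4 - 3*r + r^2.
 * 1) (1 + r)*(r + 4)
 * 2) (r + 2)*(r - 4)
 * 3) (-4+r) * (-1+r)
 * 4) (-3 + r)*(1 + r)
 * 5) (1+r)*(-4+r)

We need to factor -4 - 3*r + r^2.
The factored form is (1+r)*(-4+r).
5) (1+r)*(-4+r)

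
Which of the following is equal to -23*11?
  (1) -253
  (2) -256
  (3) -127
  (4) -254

-23 * 11 = -253
1) -253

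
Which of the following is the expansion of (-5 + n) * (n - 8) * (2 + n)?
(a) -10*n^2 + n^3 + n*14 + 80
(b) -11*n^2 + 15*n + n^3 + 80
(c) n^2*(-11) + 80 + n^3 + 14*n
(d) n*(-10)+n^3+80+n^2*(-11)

Expanding (-5 + n) * (n - 8) * (2 + n):
= n^2*(-11) + 80 + n^3 + 14*n
c) n^2*(-11) + 80 + n^3 + 14*n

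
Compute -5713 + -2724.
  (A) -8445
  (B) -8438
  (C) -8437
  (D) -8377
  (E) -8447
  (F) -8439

-5713 + -2724 = -8437
C) -8437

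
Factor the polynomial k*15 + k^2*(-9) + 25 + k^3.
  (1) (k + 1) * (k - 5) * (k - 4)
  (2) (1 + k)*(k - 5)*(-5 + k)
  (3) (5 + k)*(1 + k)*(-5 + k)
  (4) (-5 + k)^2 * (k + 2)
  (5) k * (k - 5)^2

We need to factor k*15 + k^2*(-9) + 25 + k^3.
The factored form is (1 + k)*(k - 5)*(-5 + k).
2) (1 + k)*(k - 5)*(-5 + k)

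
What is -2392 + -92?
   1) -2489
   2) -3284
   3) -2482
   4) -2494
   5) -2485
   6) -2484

-2392 + -92 = -2484
6) -2484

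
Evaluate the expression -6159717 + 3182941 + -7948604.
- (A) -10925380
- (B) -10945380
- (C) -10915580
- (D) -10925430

First: -6159717 + 3182941 = -2976776
Then: -2976776 + -7948604 = -10925380
A) -10925380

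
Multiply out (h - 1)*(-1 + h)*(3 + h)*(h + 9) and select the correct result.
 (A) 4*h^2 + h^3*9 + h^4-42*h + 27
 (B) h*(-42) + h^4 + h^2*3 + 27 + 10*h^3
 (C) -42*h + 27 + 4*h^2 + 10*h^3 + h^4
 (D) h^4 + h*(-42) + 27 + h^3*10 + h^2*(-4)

Expanding (h - 1)*(-1 + h)*(3 + h)*(h + 9):
= -42*h + 27 + 4*h^2 + 10*h^3 + h^4
C) -42*h + 27 + 4*h^2 + 10*h^3 + h^4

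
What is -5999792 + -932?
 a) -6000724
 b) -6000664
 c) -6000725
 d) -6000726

-5999792 + -932 = -6000724
a) -6000724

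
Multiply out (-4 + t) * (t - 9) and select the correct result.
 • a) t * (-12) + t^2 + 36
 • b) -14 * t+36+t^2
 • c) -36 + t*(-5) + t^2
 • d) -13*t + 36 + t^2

Expanding (-4 + t) * (t - 9):
= -13*t + 36 + t^2
d) -13*t + 36 + t^2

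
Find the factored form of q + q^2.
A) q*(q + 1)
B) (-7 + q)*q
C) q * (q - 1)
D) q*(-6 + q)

We need to factor q + q^2.
The factored form is q*(q + 1).
A) q*(q + 1)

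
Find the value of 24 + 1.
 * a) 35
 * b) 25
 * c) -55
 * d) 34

24 + 1 = 25
b) 25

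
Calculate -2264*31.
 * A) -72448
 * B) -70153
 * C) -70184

-2264 * 31 = -70184
C) -70184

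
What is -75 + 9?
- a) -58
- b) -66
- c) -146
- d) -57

-75 + 9 = -66
b) -66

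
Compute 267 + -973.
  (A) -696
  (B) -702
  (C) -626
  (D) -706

267 + -973 = -706
D) -706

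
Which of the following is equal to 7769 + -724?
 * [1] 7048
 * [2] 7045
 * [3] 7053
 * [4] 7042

7769 + -724 = 7045
2) 7045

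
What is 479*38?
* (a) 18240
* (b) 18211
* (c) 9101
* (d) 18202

479 * 38 = 18202
d) 18202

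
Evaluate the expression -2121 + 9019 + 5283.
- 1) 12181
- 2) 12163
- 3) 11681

First: -2121 + 9019 = 6898
Then: 6898 + 5283 = 12181
1) 12181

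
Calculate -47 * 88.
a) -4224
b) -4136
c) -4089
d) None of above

-47 * 88 = -4136
b) -4136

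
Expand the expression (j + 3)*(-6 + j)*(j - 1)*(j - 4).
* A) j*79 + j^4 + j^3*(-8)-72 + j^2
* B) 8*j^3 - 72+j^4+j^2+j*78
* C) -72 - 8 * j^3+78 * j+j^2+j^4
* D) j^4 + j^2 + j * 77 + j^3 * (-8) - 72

Expanding (j + 3)*(-6 + j)*(j - 1)*(j - 4):
= -72 - 8 * j^3+78 * j+j^2+j^4
C) -72 - 8 * j^3+78 * j+j^2+j^4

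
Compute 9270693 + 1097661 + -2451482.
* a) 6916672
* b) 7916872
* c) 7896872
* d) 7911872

First: 9270693 + 1097661 = 10368354
Then: 10368354 + -2451482 = 7916872
b) 7916872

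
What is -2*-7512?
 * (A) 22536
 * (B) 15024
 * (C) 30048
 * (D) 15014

-2 * -7512 = 15024
B) 15024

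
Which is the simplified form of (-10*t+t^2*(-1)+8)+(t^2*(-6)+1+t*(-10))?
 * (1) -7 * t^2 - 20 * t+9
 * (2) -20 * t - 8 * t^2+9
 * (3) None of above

Adding the polynomials and combining like terms:
(-10*t + t^2*(-1) + 8) + (t^2*(-6) + 1 + t*(-10))
= -7 * t^2 - 20 * t+9
1) -7 * t^2 - 20 * t+9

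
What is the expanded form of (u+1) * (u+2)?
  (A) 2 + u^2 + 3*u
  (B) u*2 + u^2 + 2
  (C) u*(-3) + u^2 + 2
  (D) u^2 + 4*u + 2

Expanding (u+1) * (u+2):
= 2 + u^2 + 3*u
A) 2 + u^2 + 3*u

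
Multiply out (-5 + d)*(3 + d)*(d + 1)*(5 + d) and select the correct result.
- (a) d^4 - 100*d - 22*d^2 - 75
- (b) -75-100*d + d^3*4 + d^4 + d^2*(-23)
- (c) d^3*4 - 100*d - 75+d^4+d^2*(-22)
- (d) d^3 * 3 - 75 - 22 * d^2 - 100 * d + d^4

Expanding (-5 + d)*(3 + d)*(d + 1)*(5 + d):
= d^3*4 - 100*d - 75+d^4+d^2*(-22)
c) d^3*4 - 100*d - 75+d^4+d^2*(-22)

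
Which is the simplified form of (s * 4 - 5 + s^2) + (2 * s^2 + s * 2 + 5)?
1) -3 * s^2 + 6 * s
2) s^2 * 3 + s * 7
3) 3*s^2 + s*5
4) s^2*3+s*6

Adding the polynomials and combining like terms:
(s*4 - 5 + s^2) + (2*s^2 + s*2 + 5)
= s^2*3+s*6
4) s^2*3+s*6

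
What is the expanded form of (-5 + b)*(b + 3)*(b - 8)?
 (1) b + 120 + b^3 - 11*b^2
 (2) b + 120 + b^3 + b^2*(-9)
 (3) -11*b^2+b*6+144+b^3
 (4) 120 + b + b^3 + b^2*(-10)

Expanding (-5 + b)*(b + 3)*(b - 8):
= 120 + b + b^3 + b^2*(-10)
4) 120 + b + b^3 + b^2*(-10)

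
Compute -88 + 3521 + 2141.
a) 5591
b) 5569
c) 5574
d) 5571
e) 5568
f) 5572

First: -88 + 3521 = 3433
Then: 3433 + 2141 = 5574
c) 5574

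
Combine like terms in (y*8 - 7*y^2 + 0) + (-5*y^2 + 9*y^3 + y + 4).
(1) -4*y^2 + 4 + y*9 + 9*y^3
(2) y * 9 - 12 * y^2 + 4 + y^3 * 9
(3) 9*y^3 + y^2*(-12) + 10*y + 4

Adding the polynomials and combining like terms:
(y*8 - 7*y^2 + 0) + (-5*y^2 + 9*y^3 + y + 4)
= y * 9 - 12 * y^2 + 4 + y^3 * 9
2) y * 9 - 12 * y^2 + 4 + y^3 * 9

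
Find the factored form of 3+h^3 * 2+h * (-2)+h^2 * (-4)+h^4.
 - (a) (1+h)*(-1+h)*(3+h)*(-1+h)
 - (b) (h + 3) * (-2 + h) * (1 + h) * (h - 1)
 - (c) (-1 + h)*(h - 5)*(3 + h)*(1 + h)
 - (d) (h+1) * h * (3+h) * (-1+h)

We need to factor 3+h^3 * 2+h * (-2)+h^2 * (-4)+h^4.
The factored form is (1+h)*(-1+h)*(3+h)*(-1+h).
a) (1+h)*(-1+h)*(3+h)*(-1+h)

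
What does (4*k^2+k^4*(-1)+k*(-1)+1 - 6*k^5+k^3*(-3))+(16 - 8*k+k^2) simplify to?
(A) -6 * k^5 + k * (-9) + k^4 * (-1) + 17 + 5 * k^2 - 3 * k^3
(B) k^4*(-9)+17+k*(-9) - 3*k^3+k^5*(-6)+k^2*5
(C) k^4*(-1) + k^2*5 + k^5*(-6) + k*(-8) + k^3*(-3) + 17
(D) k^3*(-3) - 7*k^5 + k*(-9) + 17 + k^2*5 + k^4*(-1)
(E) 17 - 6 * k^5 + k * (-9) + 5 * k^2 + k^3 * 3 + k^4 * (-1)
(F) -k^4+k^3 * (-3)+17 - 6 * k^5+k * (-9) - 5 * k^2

Adding the polynomials and combining like terms:
(4*k^2 + k^4*(-1) + k*(-1) + 1 - 6*k^5 + k^3*(-3)) + (16 - 8*k + k^2)
= -6 * k^5 + k * (-9) + k^4 * (-1) + 17 + 5 * k^2 - 3 * k^3
A) -6 * k^5 + k * (-9) + k^4 * (-1) + 17 + 5 * k^2 - 3 * k^3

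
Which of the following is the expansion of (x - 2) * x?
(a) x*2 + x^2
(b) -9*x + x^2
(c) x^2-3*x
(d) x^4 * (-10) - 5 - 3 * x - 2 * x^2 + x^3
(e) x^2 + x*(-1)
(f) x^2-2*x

Expanding (x - 2) * x:
= x^2-2*x
f) x^2-2*x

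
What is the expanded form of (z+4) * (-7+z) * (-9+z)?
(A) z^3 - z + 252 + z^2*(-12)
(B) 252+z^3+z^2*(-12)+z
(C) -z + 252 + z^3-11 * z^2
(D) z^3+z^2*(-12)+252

Expanding (z+4) * (-7+z) * (-9+z):
= z^3 - z + 252 + z^2*(-12)
A) z^3 - z + 252 + z^2*(-12)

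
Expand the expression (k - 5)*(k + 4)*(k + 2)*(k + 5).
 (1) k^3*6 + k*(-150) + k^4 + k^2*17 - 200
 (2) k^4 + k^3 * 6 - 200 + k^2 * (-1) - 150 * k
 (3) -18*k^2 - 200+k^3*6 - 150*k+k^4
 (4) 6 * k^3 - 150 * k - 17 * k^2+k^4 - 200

Expanding (k - 5)*(k + 4)*(k + 2)*(k + 5):
= 6 * k^3 - 150 * k - 17 * k^2+k^4 - 200
4) 6 * k^3 - 150 * k - 17 * k^2+k^4 - 200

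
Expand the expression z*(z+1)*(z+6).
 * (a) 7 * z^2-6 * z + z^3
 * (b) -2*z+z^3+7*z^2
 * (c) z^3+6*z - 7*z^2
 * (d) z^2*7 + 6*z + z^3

Expanding z*(z+1)*(z+6):
= z^2*7 + 6*z + z^3
d) z^2*7 + 6*z + z^3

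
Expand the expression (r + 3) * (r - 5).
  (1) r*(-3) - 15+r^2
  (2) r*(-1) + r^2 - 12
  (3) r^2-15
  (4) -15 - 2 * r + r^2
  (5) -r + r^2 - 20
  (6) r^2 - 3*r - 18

Expanding (r + 3) * (r - 5):
= -15 - 2 * r + r^2
4) -15 - 2 * r + r^2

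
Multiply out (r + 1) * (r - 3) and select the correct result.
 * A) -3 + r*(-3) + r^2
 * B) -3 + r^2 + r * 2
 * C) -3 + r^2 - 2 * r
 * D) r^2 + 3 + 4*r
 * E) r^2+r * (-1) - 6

Expanding (r + 1) * (r - 3):
= -3 + r^2 - 2 * r
C) -3 + r^2 - 2 * r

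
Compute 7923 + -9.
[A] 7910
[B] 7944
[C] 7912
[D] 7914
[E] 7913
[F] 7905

7923 + -9 = 7914
D) 7914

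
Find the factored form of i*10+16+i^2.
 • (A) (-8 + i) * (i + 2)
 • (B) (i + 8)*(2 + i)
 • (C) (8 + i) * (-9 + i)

We need to factor i*10+16+i^2.
The factored form is (i + 8)*(2 + i).
B) (i + 8)*(2 + i)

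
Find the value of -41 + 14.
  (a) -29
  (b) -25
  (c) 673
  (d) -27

-41 + 14 = -27
d) -27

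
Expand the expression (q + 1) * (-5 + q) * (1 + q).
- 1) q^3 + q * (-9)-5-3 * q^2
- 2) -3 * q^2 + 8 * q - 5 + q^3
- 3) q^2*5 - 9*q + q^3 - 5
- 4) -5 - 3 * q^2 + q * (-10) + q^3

Expanding (q + 1) * (-5 + q) * (1 + q):
= q^3 + q * (-9)-5-3 * q^2
1) q^3 + q * (-9)-5-3 * q^2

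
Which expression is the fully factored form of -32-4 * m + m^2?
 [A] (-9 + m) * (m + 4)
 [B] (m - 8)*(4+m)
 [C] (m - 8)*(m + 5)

We need to factor -32-4 * m + m^2.
The factored form is (m - 8)*(4+m).
B) (m - 8)*(4+m)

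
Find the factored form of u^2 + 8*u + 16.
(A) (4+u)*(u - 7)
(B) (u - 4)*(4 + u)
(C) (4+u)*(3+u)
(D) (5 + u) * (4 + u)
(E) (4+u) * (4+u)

We need to factor u^2 + 8*u + 16.
The factored form is (4+u) * (4+u).
E) (4+u) * (4+u)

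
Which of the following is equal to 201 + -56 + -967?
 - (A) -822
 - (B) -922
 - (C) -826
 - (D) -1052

First: 201 + -56 = 145
Then: 145 + -967 = -822
A) -822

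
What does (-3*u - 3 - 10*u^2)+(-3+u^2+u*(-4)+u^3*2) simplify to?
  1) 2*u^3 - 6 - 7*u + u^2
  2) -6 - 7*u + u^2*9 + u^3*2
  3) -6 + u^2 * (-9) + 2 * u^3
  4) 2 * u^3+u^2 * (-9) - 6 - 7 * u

Adding the polynomials and combining like terms:
(-3*u - 3 - 10*u^2) + (-3 + u^2 + u*(-4) + u^3*2)
= 2 * u^3+u^2 * (-9) - 6 - 7 * u
4) 2 * u^3+u^2 * (-9) - 6 - 7 * u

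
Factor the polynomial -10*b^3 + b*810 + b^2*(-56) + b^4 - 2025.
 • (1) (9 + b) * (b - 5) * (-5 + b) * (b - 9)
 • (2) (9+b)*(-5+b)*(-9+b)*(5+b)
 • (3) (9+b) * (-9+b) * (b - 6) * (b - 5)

We need to factor -10*b^3 + b*810 + b^2*(-56) + b^4 - 2025.
The factored form is (9 + b) * (b - 5) * (-5 + b) * (b - 9).
1) (9 + b) * (b - 5) * (-5 + b) * (b - 9)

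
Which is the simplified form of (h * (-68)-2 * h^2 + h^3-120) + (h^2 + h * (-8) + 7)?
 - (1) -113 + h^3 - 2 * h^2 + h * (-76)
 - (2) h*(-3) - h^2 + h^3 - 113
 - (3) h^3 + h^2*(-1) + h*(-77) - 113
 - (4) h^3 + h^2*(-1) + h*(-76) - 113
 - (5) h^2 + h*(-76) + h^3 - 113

Adding the polynomials and combining like terms:
(h*(-68) - 2*h^2 + h^3 - 120) + (h^2 + h*(-8) + 7)
= h^3 + h^2*(-1) + h*(-76) - 113
4) h^3 + h^2*(-1) + h*(-76) - 113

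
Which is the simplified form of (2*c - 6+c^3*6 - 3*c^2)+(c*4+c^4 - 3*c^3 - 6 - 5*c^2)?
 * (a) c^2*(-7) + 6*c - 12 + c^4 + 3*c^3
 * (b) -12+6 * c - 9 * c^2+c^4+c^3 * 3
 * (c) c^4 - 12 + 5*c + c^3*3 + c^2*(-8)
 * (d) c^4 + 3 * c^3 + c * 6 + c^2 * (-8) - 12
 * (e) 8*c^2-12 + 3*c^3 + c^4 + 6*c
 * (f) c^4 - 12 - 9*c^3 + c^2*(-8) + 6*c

Adding the polynomials and combining like terms:
(2*c - 6 + c^3*6 - 3*c^2) + (c*4 + c^4 - 3*c^3 - 6 - 5*c^2)
= c^4 + 3 * c^3 + c * 6 + c^2 * (-8) - 12
d) c^4 + 3 * c^3 + c * 6 + c^2 * (-8) - 12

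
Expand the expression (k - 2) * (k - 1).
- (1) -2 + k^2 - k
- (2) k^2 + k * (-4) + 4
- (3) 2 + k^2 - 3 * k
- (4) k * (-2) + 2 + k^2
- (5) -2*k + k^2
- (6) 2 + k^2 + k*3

Expanding (k - 2) * (k - 1):
= 2 + k^2 - 3 * k
3) 2 + k^2 - 3 * k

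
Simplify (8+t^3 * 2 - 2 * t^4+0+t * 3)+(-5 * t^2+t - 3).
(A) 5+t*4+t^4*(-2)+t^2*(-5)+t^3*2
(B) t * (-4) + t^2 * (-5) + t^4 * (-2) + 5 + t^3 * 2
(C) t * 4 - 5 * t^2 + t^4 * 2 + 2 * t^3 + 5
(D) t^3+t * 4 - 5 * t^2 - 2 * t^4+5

Adding the polynomials and combining like terms:
(8 + t^3*2 - 2*t^4 + 0 + t*3) + (-5*t^2 + t - 3)
= 5+t*4+t^4*(-2)+t^2*(-5)+t^3*2
A) 5+t*4+t^4*(-2)+t^2*(-5)+t^3*2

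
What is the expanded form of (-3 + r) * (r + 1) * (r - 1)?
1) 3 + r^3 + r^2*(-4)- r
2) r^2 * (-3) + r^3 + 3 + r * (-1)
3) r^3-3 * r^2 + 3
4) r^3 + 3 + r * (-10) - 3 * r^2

Expanding (-3 + r) * (r + 1) * (r - 1):
= r^2 * (-3) + r^3 + 3 + r * (-1)
2) r^2 * (-3) + r^3 + 3 + r * (-1)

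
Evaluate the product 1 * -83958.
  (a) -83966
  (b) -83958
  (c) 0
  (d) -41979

1 * -83958 = -83958
b) -83958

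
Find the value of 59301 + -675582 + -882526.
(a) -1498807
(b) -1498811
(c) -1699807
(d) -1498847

First: 59301 + -675582 = -616281
Then: -616281 + -882526 = -1498807
a) -1498807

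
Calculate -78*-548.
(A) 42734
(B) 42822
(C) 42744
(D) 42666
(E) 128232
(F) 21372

-78 * -548 = 42744
C) 42744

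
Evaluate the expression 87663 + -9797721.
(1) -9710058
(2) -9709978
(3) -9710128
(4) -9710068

87663 + -9797721 = -9710058
1) -9710058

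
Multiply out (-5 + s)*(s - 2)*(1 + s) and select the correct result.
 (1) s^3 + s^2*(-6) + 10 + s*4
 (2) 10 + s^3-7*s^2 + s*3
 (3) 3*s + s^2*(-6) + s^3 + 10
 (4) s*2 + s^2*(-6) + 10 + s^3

Expanding (-5 + s)*(s - 2)*(1 + s):
= 3*s + s^2*(-6) + s^3 + 10
3) 3*s + s^2*(-6) + s^3 + 10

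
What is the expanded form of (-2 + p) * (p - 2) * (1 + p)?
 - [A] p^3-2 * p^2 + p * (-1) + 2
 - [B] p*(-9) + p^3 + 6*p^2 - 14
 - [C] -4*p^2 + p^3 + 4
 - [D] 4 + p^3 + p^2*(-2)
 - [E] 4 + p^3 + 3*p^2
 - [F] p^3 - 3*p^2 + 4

Expanding (-2 + p) * (p - 2) * (1 + p):
= p^3 - 3*p^2 + 4
F) p^3 - 3*p^2 + 4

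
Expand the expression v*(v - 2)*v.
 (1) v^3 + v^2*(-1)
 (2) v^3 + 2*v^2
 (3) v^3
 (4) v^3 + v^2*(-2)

Expanding v*(v - 2)*v:
= v^3 + v^2*(-2)
4) v^3 + v^2*(-2)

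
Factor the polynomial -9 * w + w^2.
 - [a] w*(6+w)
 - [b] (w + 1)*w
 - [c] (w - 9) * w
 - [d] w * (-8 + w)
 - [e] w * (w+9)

We need to factor -9 * w + w^2.
The factored form is (w - 9) * w.
c) (w - 9) * w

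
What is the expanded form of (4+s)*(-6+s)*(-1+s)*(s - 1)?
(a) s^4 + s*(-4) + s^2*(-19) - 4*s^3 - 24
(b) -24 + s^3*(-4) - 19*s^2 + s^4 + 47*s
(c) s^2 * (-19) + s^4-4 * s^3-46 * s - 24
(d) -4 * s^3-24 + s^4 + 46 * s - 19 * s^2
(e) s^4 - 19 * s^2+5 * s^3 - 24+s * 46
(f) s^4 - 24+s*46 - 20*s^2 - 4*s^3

Expanding (4+s)*(-6+s)*(-1+s)*(s - 1):
= -4 * s^3-24 + s^4 + 46 * s - 19 * s^2
d) -4 * s^3-24 + s^4 + 46 * s - 19 * s^2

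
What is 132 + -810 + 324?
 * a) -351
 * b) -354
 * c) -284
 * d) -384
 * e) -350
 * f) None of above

First: 132 + -810 = -678
Then: -678 + 324 = -354
b) -354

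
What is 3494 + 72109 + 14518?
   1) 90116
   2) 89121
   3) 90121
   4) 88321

First: 3494 + 72109 = 75603
Then: 75603 + 14518 = 90121
3) 90121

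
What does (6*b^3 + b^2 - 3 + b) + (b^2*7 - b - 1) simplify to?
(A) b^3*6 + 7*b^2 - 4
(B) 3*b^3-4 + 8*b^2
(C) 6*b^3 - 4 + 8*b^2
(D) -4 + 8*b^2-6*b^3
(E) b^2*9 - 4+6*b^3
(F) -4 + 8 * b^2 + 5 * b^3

Adding the polynomials and combining like terms:
(6*b^3 + b^2 - 3 + b) + (b^2*7 - b - 1)
= 6*b^3 - 4 + 8*b^2
C) 6*b^3 - 4 + 8*b^2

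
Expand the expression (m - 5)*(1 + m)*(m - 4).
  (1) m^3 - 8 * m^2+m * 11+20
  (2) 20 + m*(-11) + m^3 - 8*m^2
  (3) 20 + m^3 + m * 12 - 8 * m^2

Expanding (m - 5)*(1 + m)*(m - 4):
= m^3 - 8 * m^2+m * 11+20
1) m^3 - 8 * m^2+m * 11+20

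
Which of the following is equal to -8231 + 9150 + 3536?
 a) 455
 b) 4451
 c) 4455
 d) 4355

First: -8231 + 9150 = 919
Then: 919 + 3536 = 4455
c) 4455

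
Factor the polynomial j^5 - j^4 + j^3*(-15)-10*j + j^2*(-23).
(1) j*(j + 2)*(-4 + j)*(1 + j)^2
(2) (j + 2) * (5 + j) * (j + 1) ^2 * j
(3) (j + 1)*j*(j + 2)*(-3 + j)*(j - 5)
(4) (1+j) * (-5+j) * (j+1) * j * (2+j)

We need to factor j^5 - j^4 + j^3*(-15)-10*j + j^2*(-23).
The factored form is (1+j) * (-5+j) * (j+1) * j * (2+j).
4) (1+j) * (-5+j) * (j+1) * j * (2+j)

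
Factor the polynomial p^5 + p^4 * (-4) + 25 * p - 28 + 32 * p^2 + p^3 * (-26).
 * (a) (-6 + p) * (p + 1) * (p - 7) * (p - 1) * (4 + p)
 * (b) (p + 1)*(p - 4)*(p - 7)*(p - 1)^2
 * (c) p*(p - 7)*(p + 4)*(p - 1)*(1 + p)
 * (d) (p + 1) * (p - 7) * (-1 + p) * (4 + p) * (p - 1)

We need to factor p^5 + p^4 * (-4) + 25 * p - 28 + 32 * p^2 + p^3 * (-26).
The factored form is (p + 1) * (p - 7) * (-1 + p) * (4 + p) * (p - 1).
d) (p + 1) * (p - 7) * (-1 + p) * (4 + p) * (p - 1)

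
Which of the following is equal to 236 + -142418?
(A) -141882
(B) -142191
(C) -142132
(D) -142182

236 + -142418 = -142182
D) -142182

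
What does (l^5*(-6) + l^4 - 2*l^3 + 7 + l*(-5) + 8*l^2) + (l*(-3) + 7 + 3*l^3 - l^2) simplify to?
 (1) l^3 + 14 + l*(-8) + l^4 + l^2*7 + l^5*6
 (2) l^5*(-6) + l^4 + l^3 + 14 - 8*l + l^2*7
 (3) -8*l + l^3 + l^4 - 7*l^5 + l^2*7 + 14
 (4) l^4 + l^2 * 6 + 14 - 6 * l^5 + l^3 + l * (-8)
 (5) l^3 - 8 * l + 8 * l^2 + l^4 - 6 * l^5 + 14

Adding the polynomials and combining like terms:
(l^5*(-6) + l^4 - 2*l^3 + 7 + l*(-5) + 8*l^2) + (l*(-3) + 7 + 3*l^3 - l^2)
= l^5*(-6) + l^4 + l^3 + 14 - 8*l + l^2*7
2) l^5*(-6) + l^4 + l^3 + 14 - 8*l + l^2*7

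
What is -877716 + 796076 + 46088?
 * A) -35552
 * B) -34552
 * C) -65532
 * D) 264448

First: -877716 + 796076 = -81640
Then: -81640 + 46088 = -35552
A) -35552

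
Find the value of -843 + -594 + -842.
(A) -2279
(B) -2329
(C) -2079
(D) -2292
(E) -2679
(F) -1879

First: -843 + -594 = -1437
Then: -1437 + -842 = -2279
A) -2279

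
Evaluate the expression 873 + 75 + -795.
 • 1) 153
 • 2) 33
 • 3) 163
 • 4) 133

First: 873 + 75 = 948
Then: 948 + -795 = 153
1) 153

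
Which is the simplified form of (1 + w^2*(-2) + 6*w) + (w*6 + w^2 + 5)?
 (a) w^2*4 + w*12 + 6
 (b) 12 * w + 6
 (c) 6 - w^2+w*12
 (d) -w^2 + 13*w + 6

Adding the polynomials and combining like terms:
(1 + w^2*(-2) + 6*w) + (w*6 + w^2 + 5)
= 6 - w^2+w*12
c) 6 - w^2+w*12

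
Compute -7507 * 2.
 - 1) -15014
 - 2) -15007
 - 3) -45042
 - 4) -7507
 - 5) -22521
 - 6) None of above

-7507 * 2 = -15014
1) -15014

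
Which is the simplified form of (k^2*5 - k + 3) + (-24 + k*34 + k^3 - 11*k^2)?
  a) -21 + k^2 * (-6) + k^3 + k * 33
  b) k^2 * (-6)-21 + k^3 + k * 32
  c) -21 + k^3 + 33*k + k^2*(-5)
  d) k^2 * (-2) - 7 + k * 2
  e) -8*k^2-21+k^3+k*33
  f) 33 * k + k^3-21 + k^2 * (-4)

Adding the polynomials and combining like terms:
(k^2*5 - k + 3) + (-24 + k*34 + k^3 - 11*k^2)
= -21 + k^2 * (-6) + k^3 + k * 33
a) -21 + k^2 * (-6) + k^3 + k * 33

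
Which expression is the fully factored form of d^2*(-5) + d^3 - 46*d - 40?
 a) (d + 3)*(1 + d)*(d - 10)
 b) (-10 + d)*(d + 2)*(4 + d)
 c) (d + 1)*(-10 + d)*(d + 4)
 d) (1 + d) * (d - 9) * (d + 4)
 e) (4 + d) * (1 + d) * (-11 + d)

We need to factor d^2*(-5) + d^3 - 46*d - 40.
The factored form is (d + 1)*(-10 + d)*(d + 4).
c) (d + 1)*(-10 + d)*(d + 4)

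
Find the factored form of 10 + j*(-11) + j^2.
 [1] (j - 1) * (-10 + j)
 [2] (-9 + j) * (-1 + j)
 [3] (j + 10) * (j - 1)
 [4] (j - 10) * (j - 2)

We need to factor 10 + j*(-11) + j^2.
The factored form is (j - 1) * (-10 + j).
1) (j - 1) * (-10 + j)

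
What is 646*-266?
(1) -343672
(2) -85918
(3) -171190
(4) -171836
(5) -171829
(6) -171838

646 * -266 = -171836
4) -171836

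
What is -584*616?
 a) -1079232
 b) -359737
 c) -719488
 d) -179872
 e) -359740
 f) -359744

-584 * 616 = -359744
f) -359744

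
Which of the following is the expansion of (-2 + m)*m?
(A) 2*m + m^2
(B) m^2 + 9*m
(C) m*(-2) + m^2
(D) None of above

Expanding (-2 + m)*m:
= m*(-2) + m^2
C) m*(-2) + m^2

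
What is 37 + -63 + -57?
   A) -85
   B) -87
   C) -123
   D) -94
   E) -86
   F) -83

First: 37 + -63 = -26
Then: -26 + -57 = -83
F) -83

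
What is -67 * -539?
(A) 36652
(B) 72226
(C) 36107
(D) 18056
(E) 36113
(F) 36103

-67 * -539 = 36113
E) 36113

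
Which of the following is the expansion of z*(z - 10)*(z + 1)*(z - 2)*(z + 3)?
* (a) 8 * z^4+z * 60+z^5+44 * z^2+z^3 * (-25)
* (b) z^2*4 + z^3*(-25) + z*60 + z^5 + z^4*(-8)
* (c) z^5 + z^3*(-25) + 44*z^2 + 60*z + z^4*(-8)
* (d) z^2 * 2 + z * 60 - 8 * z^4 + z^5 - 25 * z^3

Expanding z*(z - 10)*(z + 1)*(z - 2)*(z + 3):
= z^5 + z^3*(-25) + 44*z^2 + 60*z + z^4*(-8)
c) z^5 + z^3*(-25) + 44*z^2 + 60*z + z^4*(-8)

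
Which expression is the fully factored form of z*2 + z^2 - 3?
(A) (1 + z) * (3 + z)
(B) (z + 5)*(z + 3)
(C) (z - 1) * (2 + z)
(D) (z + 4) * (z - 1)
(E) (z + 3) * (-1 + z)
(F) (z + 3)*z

We need to factor z*2 + z^2 - 3.
The factored form is (z + 3) * (-1 + z).
E) (z + 3) * (-1 + z)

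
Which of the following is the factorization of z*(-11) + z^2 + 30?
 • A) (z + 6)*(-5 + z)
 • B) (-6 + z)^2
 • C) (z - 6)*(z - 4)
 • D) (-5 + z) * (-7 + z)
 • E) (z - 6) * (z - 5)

We need to factor z*(-11) + z^2 + 30.
The factored form is (z - 6) * (z - 5).
E) (z - 6) * (z - 5)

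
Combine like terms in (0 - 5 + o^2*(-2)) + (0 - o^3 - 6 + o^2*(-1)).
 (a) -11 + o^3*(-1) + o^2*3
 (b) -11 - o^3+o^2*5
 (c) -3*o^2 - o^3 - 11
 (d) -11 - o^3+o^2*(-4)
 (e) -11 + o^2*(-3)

Adding the polynomials and combining like terms:
(0 - 5 + o^2*(-2)) + (0 - o^3 - 6 + o^2*(-1))
= -3*o^2 - o^3 - 11
c) -3*o^2 - o^3 - 11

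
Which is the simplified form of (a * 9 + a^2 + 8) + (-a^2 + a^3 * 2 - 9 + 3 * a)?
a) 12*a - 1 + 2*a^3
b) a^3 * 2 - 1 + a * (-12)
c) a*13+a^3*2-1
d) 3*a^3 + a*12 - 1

Adding the polynomials and combining like terms:
(a*9 + a^2 + 8) + (-a^2 + a^3*2 - 9 + 3*a)
= 12*a - 1 + 2*a^3
a) 12*a - 1 + 2*a^3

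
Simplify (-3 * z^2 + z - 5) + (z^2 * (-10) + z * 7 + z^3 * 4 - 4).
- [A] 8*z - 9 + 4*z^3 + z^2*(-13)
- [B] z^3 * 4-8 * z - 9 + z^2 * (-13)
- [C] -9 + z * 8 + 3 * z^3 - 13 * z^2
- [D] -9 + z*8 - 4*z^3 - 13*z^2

Adding the polynomials and combining like terms:
(-3*z^2 + z - 5) + (z^2*(-10) + z*7 + z^3*4 - 4)
= 8*z - 9 + 4*z^3 + z^2*(-13)
A) 8*z - 9 + 4*z^3 + z^2*(-13)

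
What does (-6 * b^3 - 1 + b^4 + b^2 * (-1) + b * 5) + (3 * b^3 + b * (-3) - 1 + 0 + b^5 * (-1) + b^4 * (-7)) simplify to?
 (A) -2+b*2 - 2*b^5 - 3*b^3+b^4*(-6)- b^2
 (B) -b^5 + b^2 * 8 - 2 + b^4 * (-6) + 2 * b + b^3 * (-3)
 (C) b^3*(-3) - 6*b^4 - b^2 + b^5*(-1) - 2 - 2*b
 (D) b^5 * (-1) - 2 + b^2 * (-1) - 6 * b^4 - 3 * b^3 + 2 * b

Adding the polynomials and combining like terms:
(-6*b^3 - 1 + b^4 + b^2*(-1) + b*5) + (3*b^3 + b*(-3) - 1 + 0 + b^5*(-1) + b^4*(-7))
= b^5 * (-1) - 2 + b^2 * (-1) - 6 * b^4 - 3 * b^3 + 2 * b
D) b^5 * (-1) - 2 + b^2 * (-1) - 6 * b^4 - 3 * b^3 + 2 * b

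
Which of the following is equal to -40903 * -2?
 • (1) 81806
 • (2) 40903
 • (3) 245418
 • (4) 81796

-40903 * -2 = 81806
1) 81806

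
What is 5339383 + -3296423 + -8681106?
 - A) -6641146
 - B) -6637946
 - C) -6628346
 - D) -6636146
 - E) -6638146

First: 5339383 + -3296423 = 2042960
Then: 2042960 + -8681106 = -6638146
E) -6638146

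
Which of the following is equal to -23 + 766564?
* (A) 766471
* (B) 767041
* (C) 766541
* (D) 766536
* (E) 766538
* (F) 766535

-23 + 766564 = 766541
C) 766541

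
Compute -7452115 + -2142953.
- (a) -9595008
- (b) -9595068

-7452115 + -2142953 = -9595068
b) -9595068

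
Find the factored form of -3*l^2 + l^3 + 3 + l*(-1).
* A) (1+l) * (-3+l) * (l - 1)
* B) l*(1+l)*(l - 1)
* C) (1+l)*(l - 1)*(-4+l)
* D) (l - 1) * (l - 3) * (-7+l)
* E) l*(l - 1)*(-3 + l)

We need to factor -3*l^2 + l^3 + 3 + l*(-1).
The factored form is (1+l) * (-3+l) * (l - 1).
A) (1+l) * (-3+l) * (l - 1)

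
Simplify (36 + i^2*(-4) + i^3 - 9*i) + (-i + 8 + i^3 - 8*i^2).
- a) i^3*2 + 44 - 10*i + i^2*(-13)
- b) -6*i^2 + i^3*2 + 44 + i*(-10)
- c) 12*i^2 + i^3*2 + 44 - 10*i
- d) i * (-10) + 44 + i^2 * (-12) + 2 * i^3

Adding the polynomials and combining like terms:
(36 + i^2*(-4) + i^3 - 9*i) + (-i + 8 + i^3 - 8*i^2)
= i * (-10) + 44 + i^2 * (-12) + 2 * i^3
d) i * (-10) + 44 + i^2 * (-12) + 2 * i^3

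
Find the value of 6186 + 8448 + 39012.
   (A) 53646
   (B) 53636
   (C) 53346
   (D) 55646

First: 6186 + 8448 = 14634
Then: 14634 + 39012 = 53646
A) 53646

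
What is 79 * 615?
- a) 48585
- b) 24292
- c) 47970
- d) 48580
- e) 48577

79 * 615 = 48585
a) 48585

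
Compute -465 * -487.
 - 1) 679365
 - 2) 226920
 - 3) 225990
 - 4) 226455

-465 * -487 = 226455
4) 226455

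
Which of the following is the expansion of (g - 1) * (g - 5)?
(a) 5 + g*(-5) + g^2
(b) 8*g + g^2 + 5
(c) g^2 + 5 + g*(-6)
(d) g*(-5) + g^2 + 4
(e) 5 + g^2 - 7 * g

Expanding (g - 1) * (g - 5):
= g^2 + 5 + g*(-6)
c) g^2 + 5 + g*(-6)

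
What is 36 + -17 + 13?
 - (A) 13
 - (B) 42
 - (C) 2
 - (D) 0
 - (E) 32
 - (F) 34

First: 36 + -17 = 19
Then: 19 + 13 = 32
E) 32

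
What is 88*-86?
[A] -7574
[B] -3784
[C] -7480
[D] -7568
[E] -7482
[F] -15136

88 * -86 = -7568
D) -7568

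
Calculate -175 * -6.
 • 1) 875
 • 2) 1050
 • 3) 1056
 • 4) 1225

-175 * -6 = 1050
2) 1050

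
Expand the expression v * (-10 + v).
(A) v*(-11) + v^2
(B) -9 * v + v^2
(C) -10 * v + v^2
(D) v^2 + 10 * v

Expanding v * (-10 + v):
= -10 * v + v^2
C) -10 * v + v^2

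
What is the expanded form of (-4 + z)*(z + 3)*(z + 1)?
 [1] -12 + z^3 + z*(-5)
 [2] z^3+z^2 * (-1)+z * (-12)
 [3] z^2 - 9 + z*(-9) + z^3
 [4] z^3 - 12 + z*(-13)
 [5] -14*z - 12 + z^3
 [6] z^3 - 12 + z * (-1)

Expanding (-4 + z)*(z + 3)*(z + 1):
= z^3 - 12 + z*(-13)
4) z^3 - 12 + z*(-13)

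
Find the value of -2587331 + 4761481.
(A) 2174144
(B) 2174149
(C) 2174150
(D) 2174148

-2587331 + 4761481 = 2174150
C) 2174150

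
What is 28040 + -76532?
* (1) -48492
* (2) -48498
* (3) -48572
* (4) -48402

28040 + -76532 = -48492
1) -48492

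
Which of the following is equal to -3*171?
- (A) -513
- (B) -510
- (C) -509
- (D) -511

-3 * 171 = -513
A) -513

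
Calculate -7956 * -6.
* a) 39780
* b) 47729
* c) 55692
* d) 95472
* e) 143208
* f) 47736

-7956 * -6 = 47736
f) 47736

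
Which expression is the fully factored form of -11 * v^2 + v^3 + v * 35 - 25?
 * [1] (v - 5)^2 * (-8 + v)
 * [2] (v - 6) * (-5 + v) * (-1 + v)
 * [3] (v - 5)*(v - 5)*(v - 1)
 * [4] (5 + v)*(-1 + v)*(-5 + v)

We need to factor -11 * v^2 + v^3 + v * 35 - 25.
The factored form is (v - 5)*(v - 5)*(v - 1).
3) (v - 5)*(v - 5)*(v - 1)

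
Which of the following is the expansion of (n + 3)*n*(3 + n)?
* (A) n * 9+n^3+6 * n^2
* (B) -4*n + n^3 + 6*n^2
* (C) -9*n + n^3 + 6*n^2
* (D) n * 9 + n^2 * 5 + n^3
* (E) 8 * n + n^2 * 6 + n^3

Expanding (n + 3)*n*(3 + n):
= n * 9+n^3+6 * n^2
A) n * 9+n^3+6 * n^2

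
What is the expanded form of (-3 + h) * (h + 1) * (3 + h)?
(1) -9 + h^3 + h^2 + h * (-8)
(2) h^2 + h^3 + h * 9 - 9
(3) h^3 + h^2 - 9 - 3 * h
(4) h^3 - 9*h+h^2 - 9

Expanding (-3 + h) * (h + 1) * (3 + h):
= h^3 - 9*h+h^2 - 9
4) h^3 - 9*h+h^2 - 9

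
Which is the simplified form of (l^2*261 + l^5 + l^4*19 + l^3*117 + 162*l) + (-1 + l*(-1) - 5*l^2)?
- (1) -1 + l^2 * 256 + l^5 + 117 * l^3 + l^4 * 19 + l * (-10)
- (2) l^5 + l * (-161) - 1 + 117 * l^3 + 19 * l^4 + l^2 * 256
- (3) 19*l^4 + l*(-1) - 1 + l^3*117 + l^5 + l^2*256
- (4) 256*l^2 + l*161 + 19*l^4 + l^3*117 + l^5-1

Adding the polynomials and combining like terms:
(l^2*261 + l^5 + l^4*19 + l^3*117 + 162*l) + (-1 + l*(-1) - 5*l^2)
= 256*l^2 + l*161 + 19*l^4 + l^3*117 + l^5-1
4) 256*l^2 + l*161 + 19*l^4 + l^3*117 + l^5-1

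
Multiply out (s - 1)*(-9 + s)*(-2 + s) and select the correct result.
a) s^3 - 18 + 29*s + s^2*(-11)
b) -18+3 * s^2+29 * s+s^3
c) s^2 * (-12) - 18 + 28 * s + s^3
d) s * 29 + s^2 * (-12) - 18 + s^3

Expanding (s - 1)*(-9 + s)*(-2 + s):
= s * 29 + s^2 * (-12) - 18 + s^3
d) s * 29 + s^2 * (-12) - 18 + s^3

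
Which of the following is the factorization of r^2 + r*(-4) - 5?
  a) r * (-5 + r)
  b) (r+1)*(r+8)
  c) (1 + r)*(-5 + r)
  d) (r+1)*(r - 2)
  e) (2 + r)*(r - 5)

We need to factor r^2 + r*(-4) - 5.
The factored form is (1 + r)*(-5 + r).
c) (1 + r)*(-5 + r)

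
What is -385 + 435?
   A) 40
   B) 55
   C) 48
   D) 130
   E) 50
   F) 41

-385 + 435 = 50
E) 50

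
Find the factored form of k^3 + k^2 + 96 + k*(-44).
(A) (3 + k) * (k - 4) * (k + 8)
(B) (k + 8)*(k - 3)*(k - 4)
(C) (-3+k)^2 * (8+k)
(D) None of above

We need to factor k^3 + k^2 + 96 + k*(-44).
The factored form is (k + 8)*(k - 3)*(k - 4).
B) (k + 8)*(k - 3)*(k - 4)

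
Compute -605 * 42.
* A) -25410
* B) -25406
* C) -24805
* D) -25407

-605 * 42 = -25410
A) -25410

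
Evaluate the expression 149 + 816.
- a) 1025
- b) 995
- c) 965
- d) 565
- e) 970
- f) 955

149 + 816 = 965
c) 965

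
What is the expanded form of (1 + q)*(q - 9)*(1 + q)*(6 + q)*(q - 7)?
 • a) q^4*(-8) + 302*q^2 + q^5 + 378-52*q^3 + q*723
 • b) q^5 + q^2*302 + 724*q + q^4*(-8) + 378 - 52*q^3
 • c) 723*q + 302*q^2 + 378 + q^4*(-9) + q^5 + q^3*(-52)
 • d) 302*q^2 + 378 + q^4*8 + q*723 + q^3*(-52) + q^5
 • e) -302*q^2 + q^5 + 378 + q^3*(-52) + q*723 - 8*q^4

Expanding (1 + q)*(q - 9)*(1 + q)*(6 + q)*(q - 7):
= q^4*(-8) + 302*q^2 + q^5 + 378-52*q^3 + q*723
a) q^4*(-8) + 302*q^2 + q^5 + 378-52*q^3 + q*723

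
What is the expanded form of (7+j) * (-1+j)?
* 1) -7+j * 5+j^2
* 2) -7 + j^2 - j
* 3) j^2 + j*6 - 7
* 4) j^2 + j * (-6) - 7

Expanding (7+j) * (-1+j):
= j^2 + j*6 - 7
3) j^2 + j*6 - 7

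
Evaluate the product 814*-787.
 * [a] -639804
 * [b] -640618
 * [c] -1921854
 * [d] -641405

814 * -787 = -640618
b) -640618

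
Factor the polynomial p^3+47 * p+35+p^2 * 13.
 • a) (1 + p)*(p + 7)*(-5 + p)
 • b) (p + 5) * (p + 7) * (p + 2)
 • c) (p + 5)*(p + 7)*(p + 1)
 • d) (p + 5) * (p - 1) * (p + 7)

We need to factor p^3+47 * p+35+p^2 * 13.
The factored form is (p + 5)*(p + 7)*(p + 1).
c) (p + 5)*(p + 7)*(p + 1)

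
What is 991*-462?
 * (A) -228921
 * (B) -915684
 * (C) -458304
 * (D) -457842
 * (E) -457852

991 * -462 = -457842
D) -457842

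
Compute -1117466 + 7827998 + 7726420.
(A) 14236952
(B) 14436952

First: -1117466 + 7827998 = 6710532
Then: 6710532 + 7726420 = 14436952
B) 14436952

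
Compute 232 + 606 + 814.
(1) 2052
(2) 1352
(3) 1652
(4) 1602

First: 232 + 606 = 838
Then: 838 + 814 = 1652
3) 1652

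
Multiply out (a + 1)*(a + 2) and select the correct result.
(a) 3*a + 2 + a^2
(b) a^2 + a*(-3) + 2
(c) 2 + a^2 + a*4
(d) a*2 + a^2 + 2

Expanding (a + 1)*(a + 2):
= 3*a + 2 + a^2
a) 3*a + 2 + a^2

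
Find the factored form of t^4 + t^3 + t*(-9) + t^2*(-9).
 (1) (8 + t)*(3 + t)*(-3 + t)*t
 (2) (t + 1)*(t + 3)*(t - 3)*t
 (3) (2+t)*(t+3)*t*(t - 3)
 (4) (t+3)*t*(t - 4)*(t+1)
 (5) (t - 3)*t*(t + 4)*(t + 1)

We need to factor t^4 + t^3 + t*(-9) + t^2*(-9).
The factored form is (t + 1)*(t + 3)*(t - 3)*t.
2) (t + 1)*(t + 3)*(t - 3)*t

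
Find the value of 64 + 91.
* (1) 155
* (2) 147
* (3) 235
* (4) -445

64 + 91 = 155
1) 155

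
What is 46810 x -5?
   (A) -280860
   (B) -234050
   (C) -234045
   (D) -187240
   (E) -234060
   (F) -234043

46810 * -5 = -234050
B) -234050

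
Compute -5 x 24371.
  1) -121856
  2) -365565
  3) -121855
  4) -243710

-5 * 24371 = -121855
3) -121855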